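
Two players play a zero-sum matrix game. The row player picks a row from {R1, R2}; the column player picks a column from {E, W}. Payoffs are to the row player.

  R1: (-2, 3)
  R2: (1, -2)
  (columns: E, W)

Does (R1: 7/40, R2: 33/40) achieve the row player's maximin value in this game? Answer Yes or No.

No

Against E this mix gives (7/40)·(-2) + (33/40)·1 = 19/40.
Against W this mix gives (7/40)·3 + (33/40)·(-2) = -9/8.
The column player will play W, holding the row player to -9/8. Shifting weight toward the row that does better against W would raise this floor (the equalizing mix achieves -1/8 against both W and E), so the proposed strategy is not optimal.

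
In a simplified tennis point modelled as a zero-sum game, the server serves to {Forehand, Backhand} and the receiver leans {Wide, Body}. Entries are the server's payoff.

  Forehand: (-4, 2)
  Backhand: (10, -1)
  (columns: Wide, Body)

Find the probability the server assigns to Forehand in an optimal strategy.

Row minima: Forehand → -4, Backhand → -1; maximin = -1.
Column maxima: Wide → 10, Body → 2; minimax = 2.
-1 ≠ 2, so there is no saddle point; optimal play is mixed.
Let the server play Forehand with probability p. Expected payoff against Wide: (-4)p + 10(1−p) = −14p + 10; against Body: 2p + (-1)(1−p) = 3p − 1.
Setting these equal: −14p + 10 = 3p − 1 ⇒ −17p = -11 ⇒ p = 11/17, and the value is (-14)·(11/17) + 10 = 16/17.
For the receiver: with q = P(Wide), equating Forehand's and Backhand's payoffs gives −6q + 2 = 11q − 1 ⇒ q = 3/17.

11/17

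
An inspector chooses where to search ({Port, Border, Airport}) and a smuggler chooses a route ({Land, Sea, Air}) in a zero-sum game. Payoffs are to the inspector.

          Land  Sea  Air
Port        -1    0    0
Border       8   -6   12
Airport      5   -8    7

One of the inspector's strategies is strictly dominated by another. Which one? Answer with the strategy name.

Airport

Border gives a strictly higher payoff than Airport against every column: 8 > 5, -6 > -8, 12 > 7.
So Airport is strictly dominated and the inspector never plays it.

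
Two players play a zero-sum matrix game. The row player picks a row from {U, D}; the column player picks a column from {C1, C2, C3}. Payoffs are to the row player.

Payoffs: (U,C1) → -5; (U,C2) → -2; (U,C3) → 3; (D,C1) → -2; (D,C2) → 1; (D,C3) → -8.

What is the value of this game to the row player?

-23/7

Row minima: U → -5, D → -8; maximin = -5.
Column maxima: C1 → -2, C2 → 1, C3 → 3; minimax = -2.
-5 ≠ -2, so there is no saddle point; optimal play is mixed.
C2 is strictly dominated by C1 (it gives the row player strictly more in every row), so the column player never plays it.
On the remaining 2×2 (U, D vs C1, C3):
Let the row player play U with probability p. Expected payoff against C1: (-5)p + (-2)(1−p) = −3p − 2; against C3: 3p + (-8)(1−p) = 11p − 8.
Setting these equal: −3p − 2 = 11p − 8 ⇒ −14p = -6 ⇒ p = 3/7, and the value is (-3)·(3/7) − 2 = -23/7.
For the column player: with q = P(C1), equating U's and D's payoffs gives −8q + 3 = 6q − 8 ⇒ q = 11/14.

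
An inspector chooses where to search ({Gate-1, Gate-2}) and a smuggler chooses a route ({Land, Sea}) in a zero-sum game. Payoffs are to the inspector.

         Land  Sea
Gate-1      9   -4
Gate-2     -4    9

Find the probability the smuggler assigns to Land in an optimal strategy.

1/2

Row minima: Gate-1 → -4, Gate-2 → -4; maximin = -4.
Column maxima: Land → 9, Sea → 9; minimax = 9.
-4 ≠ 9, so there is no saddle point; optimal play is mixed.
Let the inspector play Gate-1 with probability p. Expected payoff against Land: 9p + (-4)(1−p) = 13p − 4; against Sea: (-4)p + 9(1−p) = −13p + 9.
Setting these equal: 13p − 4 = −13p + 9 ⇒ 26p = 13 ⇒ p = 1/2, and the value is (13)·(1/2) − 4 = 5/2.
For the smuggler: with q = P(Land), equating Gate-1's and Gate-2's payoffs gives 13q − 4 = −13q + 9 ⇒ q = 1/2.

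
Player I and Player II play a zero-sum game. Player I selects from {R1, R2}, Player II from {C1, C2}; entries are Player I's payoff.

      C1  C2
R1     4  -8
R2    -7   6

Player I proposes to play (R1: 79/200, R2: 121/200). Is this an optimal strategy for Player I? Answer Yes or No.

No

Against C1 this mix gives (79/200)·4 + (121/200)·(-7) = -531/200.
Against C2 this mix gives (79/200)·(-8) + (121/200)·6 = 47/100.
Player II will play C1, holding Player I to -531/200. Shifting weight toward the row that does better against C1 would raise this floor (the equalizing mix achieves -32/25 against both C1 and C2), so the proposed strategy is not optimal.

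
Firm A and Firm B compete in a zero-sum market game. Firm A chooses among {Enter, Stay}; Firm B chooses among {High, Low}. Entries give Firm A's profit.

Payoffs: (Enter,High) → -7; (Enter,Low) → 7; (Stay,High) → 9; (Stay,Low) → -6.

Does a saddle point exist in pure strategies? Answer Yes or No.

No

Row minima: Enter → -7, Stay → -6; maximin = -6.
Column maxima: High → 9, Low → 7; minimax = 7.
-6 ≠ 7, so no pure-strategy equilibrium exists.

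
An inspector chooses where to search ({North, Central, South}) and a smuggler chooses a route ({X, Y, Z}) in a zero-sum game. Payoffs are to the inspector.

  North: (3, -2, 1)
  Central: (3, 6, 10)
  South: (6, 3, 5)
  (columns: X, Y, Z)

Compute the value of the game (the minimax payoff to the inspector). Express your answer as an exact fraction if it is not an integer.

Row minima: North → -2, Central → 3, South → 3; maximin = 3.
Column maxima: X → 6, Y → 6, Z → 10; minimax = 6.
3 ≠ 6, so there is no saddle point; optimal play is mixed.
North is strictly dominated by South, so the inspector never plays it.
Z is strictly dominated by Y (it gives the inspector strictly more in every row), so the smuggler never plays it.
On the remaining 2×2 (Central, South vs X, Y):
Let the inspector play Central with probability p. Expected payoff against X: 3p + 6(1−p) = −3p + 6; against Y: 6p + 3(1−p) = 3p + 3.
Setting these equal: −3p + 6 = 3p + 3 ⇒ −6p = -3 ⇒ p = 1/2, and the value is (-3)·(1/2) + 6 = 9/2.
For the smuggler: with q = P(X), equating Central's and South's payoffs gives −3q + 6 = 3q + 3 ⇒ q = 1/2.

9/2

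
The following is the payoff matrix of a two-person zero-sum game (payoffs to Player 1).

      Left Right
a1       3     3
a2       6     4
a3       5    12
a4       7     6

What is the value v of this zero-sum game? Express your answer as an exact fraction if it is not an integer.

27/4

Row minima: a1 → 3, a2 → 4, a3 → 5, a4 → 6; maximin = 6.
Column maxima: Left → 7, Right → 12; minimax = 7.
6 ≠ 7, so there is no saddle point; optimal play is mixed.
a1 is strictly dominated by a2, so Player 1 never plays it.
a2 is strictly dominated by a4, so Player 1 never plays it.
On the remaining 2×2 (a3, a4 vs Left, Right):
Let Player 1 play a3 with probability p. Expected payoff against Left: 5p + 7(1−p) = −2p + 7; against Right: 12p + 6(1−p) = 6p + 6.
Setting these equal: −2p + 7 = 6p + 6 ⇒ −8p = -1 ⇒ p = 1/8, and the value is (-2)·(1/8) + 7 = 27/4.
For Player 2: with q = P(Left), equating a3's and a4's payoffs gives −7q + 12 = q + 6 ⇒ q = 3/4.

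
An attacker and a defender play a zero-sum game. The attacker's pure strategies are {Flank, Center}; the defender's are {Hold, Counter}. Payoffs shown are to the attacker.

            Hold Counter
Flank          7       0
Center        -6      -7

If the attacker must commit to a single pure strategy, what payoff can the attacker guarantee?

Row minima: Flank → 0, Center → -7.
The best of these is 0.

0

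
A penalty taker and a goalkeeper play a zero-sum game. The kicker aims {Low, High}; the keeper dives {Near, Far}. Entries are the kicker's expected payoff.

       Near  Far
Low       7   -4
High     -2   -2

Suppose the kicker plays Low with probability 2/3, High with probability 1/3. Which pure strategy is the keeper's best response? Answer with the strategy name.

If the keeper plays Near, the kicker's expected payoff is (2/3)·7 + (1/3)·(-2) = 4.
If the keeper plays Far, the kicker's expected payoff is (2/3)·(-4) + (1/3)·(-2) = -10/3.
The keeper minimizes the kicker's payoff; the smallest is -10/3, so the best response is Far.

Far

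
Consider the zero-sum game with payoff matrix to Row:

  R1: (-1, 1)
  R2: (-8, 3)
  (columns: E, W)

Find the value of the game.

Row minima: R1 → -1, R2 → -8; maximin = -1.
Column maxima: E → -1, W → 3; minimax = -1.
Since maximin = minimax = -1, there is a saddle point and the value is -1.

-1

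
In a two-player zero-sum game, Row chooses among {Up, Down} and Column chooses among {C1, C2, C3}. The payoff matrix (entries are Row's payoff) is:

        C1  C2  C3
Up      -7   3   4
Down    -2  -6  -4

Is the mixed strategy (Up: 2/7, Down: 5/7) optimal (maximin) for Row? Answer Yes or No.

Yes

Against C1 this mix gives (2/7)·(-7) + (5/7)·(-2) = -24/7.
Against C2 this mix gives (2/7)·3 + (5/7)·(-6) = -24/7.
Against C3 this mix gives (2/7)·4 + (5/7)·(-4) = -12/7.
All of Column's active replies (C1, C2) yield -24/7, and no column does worse for Row. The mix makes Column indifferent and guarantees -24/7, so it is optimal.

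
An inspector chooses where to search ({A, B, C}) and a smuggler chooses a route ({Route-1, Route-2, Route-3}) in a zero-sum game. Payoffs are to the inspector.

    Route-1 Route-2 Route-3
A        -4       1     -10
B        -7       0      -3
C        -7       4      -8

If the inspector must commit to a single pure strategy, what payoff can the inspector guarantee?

-7

Row minima: A → -10, B → -7, C → -8.
The best of these is -7.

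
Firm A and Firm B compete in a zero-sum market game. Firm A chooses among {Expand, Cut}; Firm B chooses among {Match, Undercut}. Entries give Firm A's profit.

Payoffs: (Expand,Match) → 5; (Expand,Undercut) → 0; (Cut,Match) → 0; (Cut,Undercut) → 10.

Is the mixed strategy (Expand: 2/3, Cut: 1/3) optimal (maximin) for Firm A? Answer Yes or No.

Against Match this mix gives (2/3)·5 + (1/3)·0 = 10/3.
Against Undercut this mix gives (2/3)·0 + (1/3)·10 = 10/3.
All of Firm B's active replies (Match, Undercut) yield 10/3, and no column does worse for Firm A. The mix makes Firm B indifferent and guarantees 10/3, so it is optimal.

Yes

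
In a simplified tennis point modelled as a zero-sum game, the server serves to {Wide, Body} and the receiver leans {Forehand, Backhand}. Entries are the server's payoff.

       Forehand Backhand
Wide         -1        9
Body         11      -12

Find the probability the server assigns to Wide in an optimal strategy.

Row minima: Wide → -1, Body → -12; maximin = -1.
Column maxima: Forehand → 11, Backhand → 9; minimax = 9.
-1 ≠ 9, so there is no saddle point; optimal play is mixed.
Let the server play Wide with probability p. Expected payoff against Forehand: (-1)p + 11(1−p) = −12p + 11; against Backhand: 9p + (-12)(1−p) = 21p − 12.
Setting these equal: −12p + 11 = 21p − 12 ⇒ −33p = -23 ⇒ p = 23/33, and the value is (-12)·(23/33) + 11 = 29/11.
For the receiver: with q = P(Forehand), equating Wide's and Body's payoffs gives −10q + 9 = 23q − 12 ⇒ q = 7/11.

23/33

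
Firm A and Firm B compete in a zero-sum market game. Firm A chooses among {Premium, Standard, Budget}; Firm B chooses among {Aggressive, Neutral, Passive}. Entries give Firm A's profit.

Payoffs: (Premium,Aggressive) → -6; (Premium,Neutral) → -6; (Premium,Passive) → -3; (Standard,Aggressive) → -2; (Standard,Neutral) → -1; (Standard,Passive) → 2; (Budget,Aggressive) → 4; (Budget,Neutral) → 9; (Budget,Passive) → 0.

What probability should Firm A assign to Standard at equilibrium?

1/2

Row minima: Premium → -6, Standard → -2, Budget → 0; maximin = 0.
Column maxima: Aggressive → 4, Neutral → 9, Passive → 2; minimax = 2.
0 ≠ 2, so there is no saddle point; optimal play is mixed.
Premium is strictly dominated by Standard, so Firm A never plays it.
With Premium eliminated, Neutral is strictly dominated by Aggressive (it gives Firm A strictly more in every remaining row), so Firm B never plays it.
On the remaining 2×2 (Standard, Budget vs Aggressive, Passive):
Let Firm A play Standard with probability p. Expected payoff against Aggressive: (-2)p + 4(1−p) = −6p + 4; against Passive: 2p + 0(1−p) = 2p.
Setting these equal: −6p + 4 = 2p ⇒ −8p = -4 ⇒ p = 1/2, and the value is (-6)·(1/2) + 4 = 1.
For Firm B: with q = P(Aggressive), equating Standard's and Budget's payoffs gives −4q + 2 = 4q ⇒ q = 1/4.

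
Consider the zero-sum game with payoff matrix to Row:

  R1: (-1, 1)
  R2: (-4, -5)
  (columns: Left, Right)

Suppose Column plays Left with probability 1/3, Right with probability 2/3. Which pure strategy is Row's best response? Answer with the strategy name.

R1

Expected payoff of R1: (1/3)·(-1) + (2/3)·1 = 1/3.
Expected payoff of R2: (1/3)·(-4) + (2/3)·(-5) = -14/3.
The largest is 1/3, so Row's best response is R1.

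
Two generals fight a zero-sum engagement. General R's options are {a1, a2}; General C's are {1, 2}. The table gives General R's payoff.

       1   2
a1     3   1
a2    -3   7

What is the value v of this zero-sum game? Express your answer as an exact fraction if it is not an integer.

2

Row minima: a1 → 1, a2 → -3; maximin = 1.
Column maxima: 1 → 3, 2 → 7; minimax = 3.
1 ≠ 3, so there is no saddle point; optimal play is mixed.
Let General R play a1 with probability p. Expected payoff against 1: 3p + (-3)(1−p) = 6p − 3; against 2: 1p + 7(1−p) = −6p + 7.
Setting these equal: 6p − 3 = −6p + 7 ⇒ 12p = 10 ⇒ p = 5/6, and the value is (6)·(5/6) − 3 = 2.
For General C: with q = P(1), equating a1's and a2's payoffs gives 2q + 1 = −10q + 7 ⇒ q = 1/2.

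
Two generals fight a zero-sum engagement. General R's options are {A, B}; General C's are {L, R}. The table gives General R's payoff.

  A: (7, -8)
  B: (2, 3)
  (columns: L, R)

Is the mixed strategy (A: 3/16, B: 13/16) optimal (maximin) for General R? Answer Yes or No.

Against L this mix gives (3/16)·7 + (13/16)·2 = 47/16.
Against R this mix gives (3/16)·(-8) + (13/16)·3 = 15/16.
General C will play R, holding General R to 15/16. Shifting weight toward the row that does better against R would raise this floor (the equalizing mix achieves 37/16 against both R and L), so the proposed strategy is not optimal.

No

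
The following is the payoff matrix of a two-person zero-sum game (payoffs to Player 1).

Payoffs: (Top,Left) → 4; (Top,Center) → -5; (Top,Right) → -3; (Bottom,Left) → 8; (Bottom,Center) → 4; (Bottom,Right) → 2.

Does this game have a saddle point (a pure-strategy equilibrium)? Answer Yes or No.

Yes

Row minima: Top → -5, Bottom → 2; maximin = 2.
Column maxima: Left → 8, Center → 4, Right → 2; minimax = 2.
maximin = minimax = 2, so a saddle point exists.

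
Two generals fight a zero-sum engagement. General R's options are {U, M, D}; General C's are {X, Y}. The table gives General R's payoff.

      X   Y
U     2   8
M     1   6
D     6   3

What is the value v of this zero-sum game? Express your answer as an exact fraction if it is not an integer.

14/3

Row minima: U → 2, M → 1, D → 3; maximin = 3.
Column maxima: X → 6, Y → 8; minimax = 6.
3 ≠ 6, so there is no saddle point; optimal play is mixed.
M is strictly dominated by U, so General R never plays it.
On the remaining 2×2 (U, D vs X, Y):
Let General R play U with probability p. Expected payoff against X: 2p + 6(1−p) = −4p + 6; against Y: 8p + 3(1−p) = 5p + 3.
Setting these equal: −4p + 6 = 5p + 3 ⇒ −9p = -3 ⇒ p = 1/3, and the value is (-4)·(1/3) + 6 = 14/3.
For General C: with q = P(X), equating U's and D's payoffs gives −6q + 8 = 3q + 3 ⇒ q = 5/9.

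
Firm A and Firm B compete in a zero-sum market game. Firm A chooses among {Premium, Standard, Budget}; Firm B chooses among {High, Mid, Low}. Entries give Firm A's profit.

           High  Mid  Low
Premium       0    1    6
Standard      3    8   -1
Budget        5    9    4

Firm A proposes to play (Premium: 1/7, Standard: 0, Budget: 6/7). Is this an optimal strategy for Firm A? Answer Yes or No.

Against High this mix gives (1/7)·0 + (6/7)·5 = 30/7.
Against Mid this mix gives (1/7)·1 + (6/7)·9 = 55/7.
Against Low this mix gives (1/7)·6 + (6/7)·4 = 30/7.
All of Firm B's active replies (High, Low) yield 30/7, and no column does worse for Firm A. The mix makes Firm B indifferent and guarantees 30/7, so it is optimal.

Yes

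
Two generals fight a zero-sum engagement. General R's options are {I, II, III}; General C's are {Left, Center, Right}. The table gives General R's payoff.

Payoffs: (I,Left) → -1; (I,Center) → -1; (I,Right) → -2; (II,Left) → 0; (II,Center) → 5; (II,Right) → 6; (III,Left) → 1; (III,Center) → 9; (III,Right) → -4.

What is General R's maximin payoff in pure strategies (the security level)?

0

Row minima: I → -2, II → 0, III → -4.
The best of these is 0.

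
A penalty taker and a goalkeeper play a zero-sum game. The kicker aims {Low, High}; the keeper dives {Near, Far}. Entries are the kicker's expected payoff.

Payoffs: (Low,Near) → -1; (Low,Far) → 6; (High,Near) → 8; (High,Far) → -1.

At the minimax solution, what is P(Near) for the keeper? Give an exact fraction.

7/16

Row minima: Low → -1, High → -1; maximin = -1.
Column maxima: Near → 8, Far → 6; minimax = 6.
-1 ≠ 6, so there is no saddle point; optimal play is mixed.
Let the kicker play Low with probability p. Expected payoff against Near: (-1)p + 8(1−p) = −9p + 8; against Far: 6p + (-1)(1−p) = 7p − 1.
Setting these equal: −9p + 8 = 7p − 1 ⇒ −16p = -9 ⇒ p = 9/16, and the value is (-9)·(9/16) + 8 = 47/16.
For the keeper: with q = P(Near), equating Low's and High's payoffs gives −7q + 6 = 9q − 1 ⇒ q = 7/16.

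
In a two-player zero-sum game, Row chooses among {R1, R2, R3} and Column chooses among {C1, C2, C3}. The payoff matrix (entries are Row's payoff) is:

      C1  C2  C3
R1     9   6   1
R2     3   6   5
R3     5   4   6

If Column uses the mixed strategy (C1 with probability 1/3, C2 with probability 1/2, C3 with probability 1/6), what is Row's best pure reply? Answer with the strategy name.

R1

Expected payoff of R1: (1/3)·9 + (1/2)·6 + (1/6)·1 = 37/6.
Expected payoff of R2: (1/3)·3 + (1/2)·6 + (1/6)·5 = 29/6.
Expected payoff of R3: (1/3)·5 + (1/2)·4 + (1/6)·6 = 14/3.
The largest is 37/6, so Row's best response is R1.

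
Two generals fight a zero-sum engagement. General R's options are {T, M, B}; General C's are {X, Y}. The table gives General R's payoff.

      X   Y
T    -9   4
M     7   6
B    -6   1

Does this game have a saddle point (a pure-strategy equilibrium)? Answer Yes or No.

Yes

Row minima: T → -9, M → 6, B → -6; maximin = 6.
Column maxima: X → 7, Y → 6; minimax = 6.
maximin = minimax = 6, so a saddle point exists.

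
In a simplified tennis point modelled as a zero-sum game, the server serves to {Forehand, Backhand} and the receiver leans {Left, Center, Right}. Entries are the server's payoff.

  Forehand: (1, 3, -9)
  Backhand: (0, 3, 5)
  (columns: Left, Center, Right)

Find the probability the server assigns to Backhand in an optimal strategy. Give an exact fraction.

Row minima: Forehand → -9, Backhand → 0; maximin = 0.
Column maxima: Left → 1, Center → 3, Right → 5; minimax = 1.
0 ≠ 1, so there is no saddle point; optimal play is mixed.
Center is strictly dominated by Left (it gives the server strictly more in every row), so the receiver never plays it.
On the remaining 2×2 (Forehand, Backhand vs Left, Right):
Let the server play Forehand with probability p. Expected payoff against Left: 1p + 0(1−p) = p; against Right: (-9)p + 5(1−p) = −14p + 5.
Setting these equal: p = −14p + 5 ⇒ 15p = 5 ⇒ p = 1/3, and the value is (1)·(1/3) = 1/3.
For the receiver: with q = P(Left), equating Forehand's and Backhand's payoffs gives 10q − 9 = −5q + 5 ⇒ q = 14/15.

2/3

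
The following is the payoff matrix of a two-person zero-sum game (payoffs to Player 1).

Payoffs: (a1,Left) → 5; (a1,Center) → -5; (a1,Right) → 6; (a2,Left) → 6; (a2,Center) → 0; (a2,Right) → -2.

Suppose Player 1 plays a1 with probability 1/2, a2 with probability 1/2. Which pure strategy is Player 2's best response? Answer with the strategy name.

Center

If Player 2 plays Left, Player 1's expected payoff is (1/2)·5 + (1/2)·6 = 11/2.
If Player 2 plays Center, Player 1's expected payoff is (1/2)·(-5) + (1/2)·0 = -5/2.
If Player 2 plays Right, Player 1's expected payoff is (1/2)·6 + (1/2)·(-2) = 2.
Player 2 minimizes Player 1's payoff; the smallest is -5/2, so the best response is Center.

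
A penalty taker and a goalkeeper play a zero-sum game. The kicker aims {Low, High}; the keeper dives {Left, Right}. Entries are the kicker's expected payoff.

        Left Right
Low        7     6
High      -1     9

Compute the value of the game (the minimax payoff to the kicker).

69/11

Row minima: Low → 6, High → -1; maximin = 6.
Column maxima: Left → 7, Right → 9; minimax = 7.
6 ≠ 7, so there is no saddle point; optimal play is mixed.
Let the kicker play Low with probability p. Expected payoff against Left: 7p + (-1)(1−p) = 8p − 1; against Right: 6p + 9(1−p) = −3p + 9.
Setting these equal: 8p − 1 = −3p + 9 ⇒ 11p = 10 ⇒ p = 10/11, and the value is (8)·(10/11) − 1 = 69/11.
For the keeper: with q = P(Left), equating Low's and High's payoffs gives q + 6 = −10q + 9 ⇒ q = 3/11.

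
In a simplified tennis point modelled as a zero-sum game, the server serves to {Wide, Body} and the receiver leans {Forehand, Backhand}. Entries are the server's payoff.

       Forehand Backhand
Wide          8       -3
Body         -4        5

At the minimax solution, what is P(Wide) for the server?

Row minima: Wide → -3, Body → -4; maximin = -3.
Column maxima: Forehand → 8, Backhand → 5; minimax = 5.
-3 ≠ 5, so there is no saddle point; optimal play is mixed.
Let the server play Wide with probability p. Expected payoff against Forehand: 8p + (-4)(1−p) = 12p − 4; against Backhand: (-3)p + 5(1−p) = −8p + 5.
Setting these equal: 12p − 4 = −8p + 5 ⇒ 20p = 9 ⇒ p = 9/20, and the value is (12)·(9/20) − 4 = 7/5.
For the receiver: with q = P(Forehand), equating Wide's and Body's payoffs gives 11q − 3 = −9q + 5 ⇒ q = 2/5.

9/20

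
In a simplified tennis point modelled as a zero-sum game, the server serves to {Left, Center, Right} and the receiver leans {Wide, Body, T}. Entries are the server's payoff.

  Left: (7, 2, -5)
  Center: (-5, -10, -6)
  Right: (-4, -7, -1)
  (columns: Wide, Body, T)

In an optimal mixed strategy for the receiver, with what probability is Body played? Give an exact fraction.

4/13

Row minima: Left → -5, Center → -10, Right → -7; maximin = -5.
Column maxima: Wide → 7, Body → 2, T → -1; minimax = -1.
-5 ≠ -1, so there is no saddle point; optimal play is mixed.
Center is strictly dominated by Left, so the server never plays it.
Wide is strictly dominated by Body (it gives the server strictly more in every row), so the receiver never plays it.
On the remaining 2×2 (Left, Right vs Body, T):
Let the server play Left with probability p. Expected payoff against Body: 2p + (-7)(1−p) = 9p − 7; against T: (-5)p + (-1)(1−p) = −4p − 1.
Setting these equal: 9p − 7 = −4p − 1 ⇒ 13p = 6 ⇒ p = 6/13, and the value is (9)·(6/13) − 7 = -37/13.
For the receiver: with q = P(Body), equating Left's and Right's payoffs gives 7q − 5 = −6q − 1 ⇒ q = 4/13.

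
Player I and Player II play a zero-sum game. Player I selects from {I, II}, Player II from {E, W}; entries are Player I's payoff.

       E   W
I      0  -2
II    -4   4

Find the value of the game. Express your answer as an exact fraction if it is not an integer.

-4/5

Row minima: I → -2, II → -4; maximin = -2.
Column maxima: E → 0, W → 4; minimax = 0.
-2 ≠ 0, so there is no saddle point; optimal play is mixed.
Let Player I play I with probability p. Expected payoff against E: 0p + (-4)(1−p) = 4p − 4; against W: (-2)p + 4(1−p) = −6p + 4.
Setting these equal: 4p − 4 = −6p + 4 ⇒ 10p = 8 ⇒ p = 4/5, and the value is (4)·(4/5) − 4 = -4/5.
For Player II: with q = P(E), equating I's and II's payoffs gives 2q − 2 = −8q + 4 ⇒ q = 3/5.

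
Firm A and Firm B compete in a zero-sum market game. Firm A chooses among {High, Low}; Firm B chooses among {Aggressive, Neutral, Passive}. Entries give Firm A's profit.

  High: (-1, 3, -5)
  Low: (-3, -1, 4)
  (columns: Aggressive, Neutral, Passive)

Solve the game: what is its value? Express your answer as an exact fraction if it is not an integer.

Row minima: High → -5, Low → -3; maximin = -3.
Column maxima: Aggressive → -1, Neutral → 3, Passive → 4; minimax = -1.
-3 ≠ -1, so there is no saddle point; optimal play is mixed.
Neutral is strictly dominated by Aggressive (it gives Firm A strictly more in every row), so Firm B never plays it.
On the remaining 2×2 (High, Low vs Aggressive, Passive):
Let Firm A play High with probability p. Expected payoff against Aggressive: (-1)p + (-3)(1−p) = 2p − 3; against Passive: (-5)p + 4(1−p) = −9p + 4.
Setting these equal: 2p − 3 = −9p + 4 ⇒ 11p = 7 ⇒ p = 7/11, and the value is (2)·(7/11) − 3 = -19/11.
For Firm B: with q = P(Aggressive), equating High's and Low's payoffs gives 4q − 5 = −7q + 4 ⇒ q = 9/11.

-19/11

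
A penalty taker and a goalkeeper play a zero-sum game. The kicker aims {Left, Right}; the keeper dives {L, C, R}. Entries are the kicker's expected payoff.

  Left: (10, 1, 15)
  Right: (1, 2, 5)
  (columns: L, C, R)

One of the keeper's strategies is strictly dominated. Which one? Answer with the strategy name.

R

L holds the kicker's payoff strictly below R in every row: 10 < 15, 1 < 5.
So R is strictly dominated for the keeper.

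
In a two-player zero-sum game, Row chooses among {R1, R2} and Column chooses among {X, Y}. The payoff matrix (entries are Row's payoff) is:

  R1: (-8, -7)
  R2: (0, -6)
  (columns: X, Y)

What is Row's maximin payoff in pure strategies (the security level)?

Row minima: R1 → -8, R2 → -6.
The best of these is -6.

-6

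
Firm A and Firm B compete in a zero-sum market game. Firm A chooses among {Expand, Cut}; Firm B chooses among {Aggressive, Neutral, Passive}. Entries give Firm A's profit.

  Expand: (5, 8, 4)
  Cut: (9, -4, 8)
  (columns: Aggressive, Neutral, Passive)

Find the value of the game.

Row minima: Expand → 4, Cut → -4; maximin = 4.
Column maxima: Aggressive → 9, Neutral → 8, Passive → 8; minimax = 8.
4 ≠ 8, so there is no saddle point; optimal play is mixed.
Aggressive is strictly dominated by Passive (it gives Firm A strictly more in every row), so Firm B never plays it.
On the remaining 2×2 (Expand, Cut vs Neutral, Passive):
Let Firm A play Expand with probability p. Expected payoff against Neutral: 8p + (-4)(1−p) = 12p − 4; against Passive: 4p + 8(1−p) = −4p + 8.
Setting these equal: 12p − 4 = −4p + 8 ⇒ 16p = 12 ⇒ p = 3/4, and the value is (12)·(3/4) − 4 = 5.
For Firm B: with q = P(Neutral), equating Expand's and Cut's payoffs gives 4q + 4 = −12q + 8 ⇒ q = 1/4.

5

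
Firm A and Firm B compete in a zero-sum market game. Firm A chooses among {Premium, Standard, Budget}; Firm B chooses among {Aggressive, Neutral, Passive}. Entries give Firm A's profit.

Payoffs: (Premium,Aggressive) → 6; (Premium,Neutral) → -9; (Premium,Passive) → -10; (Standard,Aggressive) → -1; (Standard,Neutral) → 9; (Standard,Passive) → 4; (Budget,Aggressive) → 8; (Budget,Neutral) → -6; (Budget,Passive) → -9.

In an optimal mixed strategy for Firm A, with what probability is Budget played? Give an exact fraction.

Row minima: Premium → -10, Standard → -1, Budget → -9; maximin = -1.
Column maxima: Aggressive → 8, Neutral → 9, Passive → 4; minimax = 4.
-1 ≠ 4, so there is no saddle point; optimal play is mixed.
Premium is strictly dominated by Budget, so Firm A never plays it.
Neutral is strictly dominated by Passive (it gives Firm A strictly more in every row), so Firm B never plays it.
On the remaining 2×2 (Standard, Budget vs Aggressive, Passive):
Let Firm A play Standard with probability p. Expected payoff against Aggressive: (-1)p + 8(1−p) = −9p + 8; against Passive: 4p + (-9)(1−p) = 13p − 9.
Setting these equal: −9p + 8 = 13p − 9 ⇒ −22p = -17 ⇒ p = 17/22, and the value is (-9)·(17/22) + 8 = 23/22.
For Firm B: with q = P(Aggressive), equating Standard's and Budget's payoffs gives −5q + 4 = 17q − 9 ⇒ q = 13/22.

5/22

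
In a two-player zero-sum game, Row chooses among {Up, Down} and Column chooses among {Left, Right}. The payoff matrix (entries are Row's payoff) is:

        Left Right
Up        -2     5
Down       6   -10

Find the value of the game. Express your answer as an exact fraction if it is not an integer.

Row minima: Up → -2, Down → -10; maximin = -2.
Column maxima: Left → 6, Right → 5; minimax = 5.
-2 ≠ 5, so there is no saddle point; optimal play is mixed.
Let Row play Up with probability p. Expected payoff against Left: (-2)p + 6(1−p) = −8p + 6; against Right: 5p + (-10)(1−p) = 15p − 10.
Setting these equal: −8p + 6 = 15p − 10 ⇒ −23p = -16 ⇒ p = 16/23, and the value is (-8)·(16/23) + 6 = 10/23.
For Column: with q = P(Left), equating Up's and Down's payoffs gives −7q + 5 = 16q − 10 ⇒ q = 15/23.

10/23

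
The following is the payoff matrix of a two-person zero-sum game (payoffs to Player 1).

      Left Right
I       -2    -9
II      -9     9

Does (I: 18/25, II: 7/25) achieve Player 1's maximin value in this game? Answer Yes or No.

Against Left this mix gives (18/25)·(-2) + (7/25)·(-9) = -99/25.
Against Right this mix gives (18/25)·(-9) + (7/25)·9 = -99/25.
All of Player 2's active replies (Left, Right) yield -99/25, and no column does worse for Player 1. The mix makes Player 2 indifferent and guarantees -99/25, so it is optimal.

Yes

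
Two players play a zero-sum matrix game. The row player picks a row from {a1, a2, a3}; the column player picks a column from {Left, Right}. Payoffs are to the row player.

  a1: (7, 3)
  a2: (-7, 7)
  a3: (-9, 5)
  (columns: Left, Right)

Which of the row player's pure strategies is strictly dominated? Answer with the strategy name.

a2 gives a strictly higher payoff than a3 against every column: -7 > -9, 7 > 5.
So a3 is strictly dominated and the row player never plays it.

a3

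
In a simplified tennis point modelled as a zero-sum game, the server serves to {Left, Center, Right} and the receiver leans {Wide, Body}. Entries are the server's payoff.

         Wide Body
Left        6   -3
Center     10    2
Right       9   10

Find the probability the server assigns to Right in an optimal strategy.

Row minima: Left → -3, Center → 2, Right → 9; maximin = 9.
Column maxima: Wide → 10, Body → 10; minimax = 10.
9 ≠ 10, so there is no saddle point; optimal play is mixed.
Left is strictly dominated by Center, so the server never plays it.
On the remaining 2×2 (Center, Right vs Wide, Body):
Let the server play Center with probability p. Expected payoff against Wide: 10p + 9(1−p) = p + 9; against Body: 2p + 10(1−p) = −8p + 10.
Setting these equal: p + 9 = −8p + 10 ⇒ 9p = 1 ⇒ p = 1/9, and the value is (1)·(1/9) + 9 = 82/9.
For the receiver: with q = P(Wide), equating Center's and Right's payoffs gives 8q + 2 = −q + 10 ⇒ q = 8/9.

8/9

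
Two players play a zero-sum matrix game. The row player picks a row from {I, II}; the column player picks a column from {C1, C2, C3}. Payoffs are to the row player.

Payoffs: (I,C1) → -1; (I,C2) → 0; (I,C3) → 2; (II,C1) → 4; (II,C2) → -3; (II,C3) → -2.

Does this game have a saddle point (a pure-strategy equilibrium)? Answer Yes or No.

Row minima: I → -1, II → -3; maximin = -1.
Column maxima: C1 → 4, C2 → 0, C3 → 2; minimax = 0.
-1 ≠ 0, so no pure-strategy equilibrium exists.

No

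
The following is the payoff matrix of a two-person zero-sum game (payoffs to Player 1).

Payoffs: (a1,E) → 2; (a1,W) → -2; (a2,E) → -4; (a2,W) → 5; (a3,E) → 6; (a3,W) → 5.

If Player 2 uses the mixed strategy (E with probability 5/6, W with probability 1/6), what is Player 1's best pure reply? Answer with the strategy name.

Expected payoff of a1: (5/6)·2 + (1/6)·(-2) = 4/3.
Expected payoff of a2: (5/6)·(-4) + (1/6)·5 = -5/2.
Expected payoff of a3: (5/6)·6 + (1/6)·5 = 35/6.
The largest is 35/6, so Player 1's best response is a3.

a3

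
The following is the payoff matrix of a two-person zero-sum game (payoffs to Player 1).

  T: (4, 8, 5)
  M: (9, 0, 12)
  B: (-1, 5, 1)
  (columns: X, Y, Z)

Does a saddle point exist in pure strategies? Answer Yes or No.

No

Row minima: T → 4, M → 0, B → -1; maximin = 4.
Column maxima: X → 9, Y → 8, Z → 12; minimax = 8.
4 ≠ 8, so no pure-strategy equilibrium exists.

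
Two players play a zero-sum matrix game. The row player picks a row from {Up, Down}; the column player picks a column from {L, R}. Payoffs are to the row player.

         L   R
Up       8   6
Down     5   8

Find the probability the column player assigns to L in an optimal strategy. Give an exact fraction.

Row minima: Up → 6, Down → 5; maximin = 6.
Column maxima: L → 8, R → 8; minimax = 8.
6 ≠ 8, so there is no saddle point; optimal play is mixed.
Let the row player play Up with probability p. Expected payoff against L: 8p + 5(1−p) = 3p + 5; against R: 6p + 8(1−p) = −2p + 8.
Setting these equal: 3p + 5 = −2p + 8 ⇒ 5p = 3 ⇒ p = 3/5, and the value is (3)·(3/5) + 5 = 34/5.
For the column player: with q = P(L), equating Up's and Down's payoffs gives 2q + 6 = −3q + 8 ⇒ q = 2/5.

2/5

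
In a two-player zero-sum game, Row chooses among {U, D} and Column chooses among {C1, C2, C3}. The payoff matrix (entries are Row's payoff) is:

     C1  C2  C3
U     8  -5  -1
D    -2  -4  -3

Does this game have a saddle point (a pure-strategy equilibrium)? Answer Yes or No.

Yes

Row minima: U → -5, D → -4; maximin = -4.
Column maxima: C1 → 8, C2 → -4, C3 → -1; minimax = -4.
maximin = minimax = -4, so a saddle point exists.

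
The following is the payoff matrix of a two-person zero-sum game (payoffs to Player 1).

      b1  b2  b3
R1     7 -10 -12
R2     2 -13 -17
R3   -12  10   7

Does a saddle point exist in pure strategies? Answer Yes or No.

Row minima: R1 → -12, R2 → -17, R3 → -12; maximin = -12.
Column maxima: b1 → 7, b2 → 10, b3 → 7; minimax = 7.
-12 ≠ 7, so no pure-strategy equilibrium exists.

No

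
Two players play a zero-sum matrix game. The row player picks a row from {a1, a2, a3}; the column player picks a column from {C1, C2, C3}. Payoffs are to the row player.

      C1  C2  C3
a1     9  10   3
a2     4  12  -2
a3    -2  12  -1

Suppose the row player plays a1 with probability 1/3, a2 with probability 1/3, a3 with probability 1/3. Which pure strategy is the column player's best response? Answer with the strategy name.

If the column player plays C1, the row player's expected payoff is (1/3)·9 + (1/3)·4 + (1/3)·(-2) = 11/3.
If the column player plays C2, the row player's expected payoff is (1/3)·10 + (1/3)·12 + (1/3)·12 = 34/3.
If the column player plays C3, the row player's expected payoff is (1/3)·3 + (1/3)·(-2) + (1/3)·(-1) = 0.
The column player minimizes the row player's payoff; the smallest is 0, so the best response is C3.

C3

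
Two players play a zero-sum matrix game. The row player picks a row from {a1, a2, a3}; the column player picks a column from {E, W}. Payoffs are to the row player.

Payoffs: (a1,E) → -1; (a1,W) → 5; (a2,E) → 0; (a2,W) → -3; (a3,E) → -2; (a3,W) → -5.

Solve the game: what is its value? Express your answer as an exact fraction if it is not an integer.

-1/3

Row minima: a1 → -1, a2 → -3, a3 → -5; maximin = -1.
Column maxima: E → 0, W → 5; minimax = 0.
-1 ≠ 0, so there is no saddle point; optimal play is mixed.
a3 is strictly dominated by a1, so the row player never plays it.
On the remaining 2×2 (a1, a2 vs E, W):
Let the row player play a1 with probability p. Expected payoff against E: (-1)p + 0(1−p) = −p; against W: 5p + (-3)(1−p) = 8p − 3.
Setting these equal: −p = 8p − 3 ⇒ −9p = -3 ⇒ p = 1/3, and the value is (-1)·(1/3) = -1/3.
For the column player: with q = P(E), equating a1's and a2's payoffs gives −6q + 5 = 3q − 3 ⇒ q = 8/9.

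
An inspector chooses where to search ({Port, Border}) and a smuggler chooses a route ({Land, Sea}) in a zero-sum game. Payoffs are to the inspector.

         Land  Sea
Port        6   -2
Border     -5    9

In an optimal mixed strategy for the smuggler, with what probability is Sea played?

Row minima: Port → -2, Border → -5; maximin = -2.
Column maxima: Land → 6, Sea → 9; minimax = 6.
-2 ≠ 6, so there is no saddle point; optimal play is mixed.
Let the inspector play Port with probability p. Expected payoff against Land: 6p + (-5)(1−p) = 11p − 5; against Sea: (-2)p + 9(1−p) = −11p + 9.
Setting these equal: 11p − 5 = −11p + 9 ⇒ 22p = 14 ⇒ p = 7/11, and the value is (11)·(7/11) − 5 = 2.
For the smuggler: with q = P(Land), equating Port's and Border's payoffs gives 8q − 2 = −14q + 9 ⇒ q = 1/2.

1/2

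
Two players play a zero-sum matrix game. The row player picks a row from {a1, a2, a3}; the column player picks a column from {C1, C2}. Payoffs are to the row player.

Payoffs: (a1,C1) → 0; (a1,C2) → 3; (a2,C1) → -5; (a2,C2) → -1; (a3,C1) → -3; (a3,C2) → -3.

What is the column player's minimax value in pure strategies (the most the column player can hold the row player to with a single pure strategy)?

0

Column maxima: C1 → 0, C2 → 3.
The smallest of these is 0.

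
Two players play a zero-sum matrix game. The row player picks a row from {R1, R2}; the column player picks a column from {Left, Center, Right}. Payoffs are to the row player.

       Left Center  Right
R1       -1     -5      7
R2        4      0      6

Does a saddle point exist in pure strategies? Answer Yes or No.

Yes

Row minima: R1 → -5, R2 → 0; maximin = 0.
Column maxima: Left → 4, Center → 0, Right → 7; minimax = 0.
maximin = minimax = 0, so a saddle point exists.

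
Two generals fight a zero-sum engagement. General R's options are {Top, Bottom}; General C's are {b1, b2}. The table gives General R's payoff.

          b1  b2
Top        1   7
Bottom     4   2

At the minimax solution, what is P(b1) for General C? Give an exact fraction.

Row minima: Top → 1, Bottom → 2; maximin = 2.
Column maxima: b1 → 4, b2 → 7; minimax = 4.
2 ≠ 4, so there is no saddle point; optimal play is mixed.
Let General R play Top with probability p. Expected payoff against b1: 1p + 4(1−p) = −3p + 4; against b2: 7p + 2(1−p) = 5p + 2.
Setting these equal: −3p + 4 = 5p + 2 ⇒ −8p = -2 ⇒ p = 1/4, and the value is (-3)·(1/4) + 4 = 13/4.
For General C: with q = P(b1), equating Top's and Bottom's payoffs gives −6q + 7 = 2q + 2 ⇒ q = 5/8.

5/8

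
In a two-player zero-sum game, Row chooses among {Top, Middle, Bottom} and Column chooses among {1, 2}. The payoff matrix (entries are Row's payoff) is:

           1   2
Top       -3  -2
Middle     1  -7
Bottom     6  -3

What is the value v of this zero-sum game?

-21/10

Row minima: Top → -3, Middle → -7, Bottom → -3; maximin = -3.
Column maxima: 1 → 6, 2 → -2; minimax = -2.
-3 ≠ -2, so there is no saddle point; optimal play is mixed.
Middle is strictly dominated by Bottom, so Row never plays it.
On the remaining 2×2 (Top, Bottom vs 1, 2):
Let Row play Top with probability p. Expected payoff against 1: (-3)p + 6(1−p) = −9p + 6; against 2: (-2)p + (-3)(1−p) = p − 3.
Setting these equal: −9p + 6 = p − 3 ⇒ −10p = -9 ⇒ p = 9/10, and the value is (-9)·(9/10) + 6 = -21/10.
For Column: with q = P(1), equating Top's and Bottom's payoffs gives −q − 2 = 9q − 3 ⇒ q = 1/10.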